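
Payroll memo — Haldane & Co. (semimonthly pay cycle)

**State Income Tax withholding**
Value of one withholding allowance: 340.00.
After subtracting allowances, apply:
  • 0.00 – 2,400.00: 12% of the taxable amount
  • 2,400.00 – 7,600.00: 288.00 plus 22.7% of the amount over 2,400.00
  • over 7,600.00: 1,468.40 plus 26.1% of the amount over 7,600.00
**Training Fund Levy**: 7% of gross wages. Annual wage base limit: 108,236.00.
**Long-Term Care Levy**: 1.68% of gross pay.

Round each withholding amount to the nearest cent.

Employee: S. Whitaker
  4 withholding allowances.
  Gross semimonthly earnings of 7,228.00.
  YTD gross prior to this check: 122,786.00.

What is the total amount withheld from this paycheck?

1,196.67

State Income Tax: taxable = 7,228.00 − 4×340.00 = 5,868.00
  288.00 + 22.7% × (5,868.00 − 2,400.00) = 288.00 + 22.7% × 3,468.00 = 1,075.24
Training Fund Levy: YTD 122,786.00 ≥ cap 108,236.00 → 0.00
Long-Term Care Levy: 1.68% × 7,228.00 = 121.43
Total: 1,075.24 + 0.00 + 121.43 = 1,196.67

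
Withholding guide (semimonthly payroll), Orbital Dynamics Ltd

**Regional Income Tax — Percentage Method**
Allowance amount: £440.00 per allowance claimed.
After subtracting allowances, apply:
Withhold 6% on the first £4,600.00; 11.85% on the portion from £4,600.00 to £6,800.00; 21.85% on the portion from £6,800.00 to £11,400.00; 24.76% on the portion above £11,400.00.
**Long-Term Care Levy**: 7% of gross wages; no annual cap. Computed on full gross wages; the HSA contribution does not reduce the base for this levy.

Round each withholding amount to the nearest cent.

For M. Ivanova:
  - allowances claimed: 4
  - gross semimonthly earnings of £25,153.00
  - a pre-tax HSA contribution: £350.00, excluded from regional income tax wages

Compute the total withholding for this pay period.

£6,185.32

Regional Income Tax: taxable = £25,153.00 − £350.00 − 4×£440.00 = £23,043.00
  £1,541.80 + 24.76% × (£23,043.00 − £11,400.00) = £1,541.80 + 24.76% × £11,643.00 = £4,424.61
Long-Term Care Levy: 7% × £25,153.00 = £1,760.71
Total: £4,424.61 + £1,760.71 = £6,185.32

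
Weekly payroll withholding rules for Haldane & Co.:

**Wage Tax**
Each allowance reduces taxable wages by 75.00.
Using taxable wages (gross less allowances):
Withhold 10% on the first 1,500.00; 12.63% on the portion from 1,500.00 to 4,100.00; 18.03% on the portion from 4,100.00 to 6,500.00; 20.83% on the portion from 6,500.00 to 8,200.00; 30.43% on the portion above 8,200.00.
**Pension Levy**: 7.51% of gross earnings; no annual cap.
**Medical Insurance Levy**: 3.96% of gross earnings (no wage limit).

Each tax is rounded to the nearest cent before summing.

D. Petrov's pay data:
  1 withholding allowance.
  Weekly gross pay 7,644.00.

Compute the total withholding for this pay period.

Wage Tax: taxable = 7,644.00 − 1×75.00 = 7,569.00
  911.10 + 20.83% × (7,569.00 − 6,500.00) = 911.10 + 20.83% × 1,069.00 = 1,133.77
Pension Levy: 7.51% × 7,644.00 = 574.06
Medical Insurance Levy: 3.96% × 7,644.00 = 302.70
Total: 1,133.77 + 574.06 + 302.70 = 2,010.53

2,010.53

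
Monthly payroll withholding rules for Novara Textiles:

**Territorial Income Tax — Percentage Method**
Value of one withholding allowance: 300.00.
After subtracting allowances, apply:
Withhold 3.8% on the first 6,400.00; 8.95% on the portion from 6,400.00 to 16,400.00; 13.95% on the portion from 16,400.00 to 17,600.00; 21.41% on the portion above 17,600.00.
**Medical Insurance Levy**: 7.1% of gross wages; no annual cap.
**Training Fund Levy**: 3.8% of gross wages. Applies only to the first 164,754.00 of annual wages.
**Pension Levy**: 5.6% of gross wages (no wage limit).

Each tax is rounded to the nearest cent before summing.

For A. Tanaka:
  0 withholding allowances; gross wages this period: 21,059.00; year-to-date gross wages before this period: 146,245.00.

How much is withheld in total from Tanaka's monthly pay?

5,424.00

Territorial Income Tax: taxable = 21,059.00
  1,305.60 + 21.41% × (21,059.00 − 17,600.00) = 1,305.60 + 21.41% × 3,459.00 = 2,046.17
Medical Insurance Levy: 7.1% × 21,059.00 = 1,495.19
Training Fund Levy: cap 164,754.00 − YTD 146,245.00 = 18,509.00 subject; 3.8% × 18,509.00 = 703.34
Pension Levy: 5.6% × 21,059.00 = 1,179.30
Total: 2,046.17 + 1,495.19 + 703.34 + 1,179.30 = 5,424.00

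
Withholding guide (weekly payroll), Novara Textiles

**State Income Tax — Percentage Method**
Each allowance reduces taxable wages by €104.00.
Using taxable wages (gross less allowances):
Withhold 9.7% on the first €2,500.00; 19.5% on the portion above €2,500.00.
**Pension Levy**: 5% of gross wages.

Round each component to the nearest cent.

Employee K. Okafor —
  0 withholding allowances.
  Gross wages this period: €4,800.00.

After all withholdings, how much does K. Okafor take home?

State Income Tax: taxable = €4,800.00
  €242.50 + 19.5% × (€4,800.00 − €2,500.00) = €242.50 + 19.5% × €2,300.00 = €691.00
Pension Levy: 5% × €4,800.00 = €240.00
Total withheld: €691.00 + €240.00 = €931.00
Net pay: €4,800.00 − €931.00 = €3,869.00

€3,869.00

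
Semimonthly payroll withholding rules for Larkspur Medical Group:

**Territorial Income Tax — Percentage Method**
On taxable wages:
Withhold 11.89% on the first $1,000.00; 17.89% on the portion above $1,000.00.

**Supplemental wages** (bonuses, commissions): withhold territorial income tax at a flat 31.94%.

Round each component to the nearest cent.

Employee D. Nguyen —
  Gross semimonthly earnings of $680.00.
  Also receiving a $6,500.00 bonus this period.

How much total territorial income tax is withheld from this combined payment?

Territorial Income Tax: taxable = $680.00
  11.89% × $680.00 = $80.85
Supplemental (31.94% flat on bonus): 31.94% × $6,500.00 = $2,076.10
Total territorial income tax: $80.85 + $2,076.10 = $2,156.95

$2,156.95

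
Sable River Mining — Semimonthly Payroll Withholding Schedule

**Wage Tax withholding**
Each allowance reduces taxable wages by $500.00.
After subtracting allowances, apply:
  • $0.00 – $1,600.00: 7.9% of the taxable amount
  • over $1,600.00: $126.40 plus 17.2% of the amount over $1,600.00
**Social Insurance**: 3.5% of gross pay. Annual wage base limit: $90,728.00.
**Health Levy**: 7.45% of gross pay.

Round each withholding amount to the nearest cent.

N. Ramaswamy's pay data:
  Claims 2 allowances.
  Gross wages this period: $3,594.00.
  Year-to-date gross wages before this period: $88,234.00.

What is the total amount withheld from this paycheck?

Wage Tax: taxable = $3,594.00 − 2×$500.00 = $2,594.00
  $126.40 + 17.2% × ($2,594.00 − $1,600.00) = $126.40 + 17.2% × $994.00 = $297.37
Social Insurance: cap $90,728.00 − YTD $88,234.00 = $2,494.00 subject; 3.5% × $2,494.00 = $87.29
Health Levy: 7.45% × $3,594.00 = $267.75
Total: $297.37 + $87.29 + $267.75 = $652.41

$652.41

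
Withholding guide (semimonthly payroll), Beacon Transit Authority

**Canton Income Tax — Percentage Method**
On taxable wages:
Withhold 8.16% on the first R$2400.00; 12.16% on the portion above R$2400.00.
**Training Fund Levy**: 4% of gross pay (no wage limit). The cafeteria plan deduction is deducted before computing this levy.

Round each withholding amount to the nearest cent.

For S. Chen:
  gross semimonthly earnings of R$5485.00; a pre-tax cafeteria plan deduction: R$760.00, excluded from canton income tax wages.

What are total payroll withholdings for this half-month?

Canton Income Tax: taxable = R$5485.00 − R$760.00 = R$4725.00
  R$195.84 + 12.16% × (R$4725.00 − R$2400.00) = R$195.84 + 12.16% × R$2325.00 = R$478.56
Training Fund Levy: 4% × R$4725.00 = R$189.00
Total: R$478.56 + R$189.00 = R$667.56

R$667.56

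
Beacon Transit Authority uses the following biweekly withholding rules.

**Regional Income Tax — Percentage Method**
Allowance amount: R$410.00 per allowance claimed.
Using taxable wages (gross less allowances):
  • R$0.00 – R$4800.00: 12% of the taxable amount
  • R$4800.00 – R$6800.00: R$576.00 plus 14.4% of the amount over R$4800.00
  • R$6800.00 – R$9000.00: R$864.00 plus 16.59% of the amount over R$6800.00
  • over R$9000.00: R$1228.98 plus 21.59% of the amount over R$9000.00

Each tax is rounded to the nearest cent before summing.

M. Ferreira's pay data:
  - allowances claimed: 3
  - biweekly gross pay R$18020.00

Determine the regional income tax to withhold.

R$2910.84

Regional Income Tax: taxable = R$18020.00 − 3×R$410.00 = R$16790.00
  R$1228.98 + 21.59% × (R$16790.00 − R$9000.00) = R$1228.98 + 21.59% × R$7790.00 = R$2910.84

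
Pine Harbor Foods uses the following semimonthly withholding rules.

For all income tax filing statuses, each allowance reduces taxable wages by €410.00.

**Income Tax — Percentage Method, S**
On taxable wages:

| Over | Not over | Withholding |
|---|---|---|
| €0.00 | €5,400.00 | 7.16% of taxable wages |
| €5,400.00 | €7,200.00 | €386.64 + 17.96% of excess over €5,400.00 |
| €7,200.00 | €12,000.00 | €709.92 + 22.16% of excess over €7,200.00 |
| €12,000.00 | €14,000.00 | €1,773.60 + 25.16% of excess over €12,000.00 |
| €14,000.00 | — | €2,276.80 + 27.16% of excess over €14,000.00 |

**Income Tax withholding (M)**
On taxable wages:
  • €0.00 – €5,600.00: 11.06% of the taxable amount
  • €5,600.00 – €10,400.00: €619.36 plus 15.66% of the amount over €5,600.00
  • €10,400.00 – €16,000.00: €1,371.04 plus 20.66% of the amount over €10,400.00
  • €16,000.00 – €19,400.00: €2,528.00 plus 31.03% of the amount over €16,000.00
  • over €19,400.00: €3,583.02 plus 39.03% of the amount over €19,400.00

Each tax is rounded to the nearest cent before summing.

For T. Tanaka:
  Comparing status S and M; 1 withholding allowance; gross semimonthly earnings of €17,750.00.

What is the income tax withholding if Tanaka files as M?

€2,943.80

Income Tax (M): taxable = €17,750.00 − 1×€410.00 = €17,340.00
  €2,528.00 + 31.03% × (€17,340.00 − €16,000.00) = €2,528.00 + 31.03% × €1,340.00 = €2,943.80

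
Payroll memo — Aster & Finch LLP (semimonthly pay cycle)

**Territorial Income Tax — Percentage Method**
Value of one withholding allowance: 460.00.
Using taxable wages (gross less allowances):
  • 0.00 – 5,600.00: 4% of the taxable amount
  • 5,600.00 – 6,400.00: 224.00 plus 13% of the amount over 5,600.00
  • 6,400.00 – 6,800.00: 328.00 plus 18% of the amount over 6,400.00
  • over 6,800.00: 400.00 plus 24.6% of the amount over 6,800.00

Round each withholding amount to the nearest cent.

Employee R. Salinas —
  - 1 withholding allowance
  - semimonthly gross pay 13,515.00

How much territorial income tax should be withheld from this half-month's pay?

Territorial Income Tax: taxable = 13,515.00 − 1×460.00 = 13,055.00
  400.00 + 24.6% × (13,055.00 − 6,800.00) = 400.00 + 24.6% × 6,255.00 = 1,938.73

1,938.73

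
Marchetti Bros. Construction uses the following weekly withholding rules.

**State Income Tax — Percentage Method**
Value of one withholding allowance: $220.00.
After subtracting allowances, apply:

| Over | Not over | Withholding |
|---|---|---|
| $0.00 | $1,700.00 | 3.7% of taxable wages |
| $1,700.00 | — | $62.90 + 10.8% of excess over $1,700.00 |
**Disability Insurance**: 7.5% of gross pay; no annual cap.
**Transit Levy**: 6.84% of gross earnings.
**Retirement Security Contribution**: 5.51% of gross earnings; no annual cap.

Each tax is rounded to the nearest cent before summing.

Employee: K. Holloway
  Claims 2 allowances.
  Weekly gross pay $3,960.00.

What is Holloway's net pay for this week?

$2,914.48

State Income Tax: taxable = $3,960.00 − 2×$220.00 = $3,520.00
  $62.90 + 10.8% × ($3,520.00 − $1,700.00) = $62.90 + 10.8% × $1,820.00 = $259.46
Disability Insurance: 7.5% × $3,960.00 = $297.00
Transit Levy: 6.84% × $3,960.00 = $270.86
Retirement Security Contribution: 5.51% × $3,960.00 = $218.20
Total withheld: $259.46 + $297.00 + $270.86 + $218.20 = $1,045.52
Net pay: $3,960.00 − $1,045.52 = $2,914.48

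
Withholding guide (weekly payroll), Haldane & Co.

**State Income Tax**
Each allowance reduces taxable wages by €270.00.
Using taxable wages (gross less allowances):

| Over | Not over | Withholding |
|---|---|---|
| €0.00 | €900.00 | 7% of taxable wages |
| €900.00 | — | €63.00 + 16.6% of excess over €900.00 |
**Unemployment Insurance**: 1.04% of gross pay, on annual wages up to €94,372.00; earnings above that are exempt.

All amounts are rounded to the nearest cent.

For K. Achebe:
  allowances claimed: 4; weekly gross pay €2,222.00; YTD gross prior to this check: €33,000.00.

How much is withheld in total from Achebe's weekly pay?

€126.28

State Income Tax: taxable = €2,222.00 − 4×€270.00 = €1,142.00
  €63.00 + 16.6% × (€1,142.00 − €900.00) = €63.00 + 16.6% × €242.00 = €103.17
Unemployment Insurance: 1.04% × €2,222.00 = €23.11
Total: €103.17 + €23.11 = €126.28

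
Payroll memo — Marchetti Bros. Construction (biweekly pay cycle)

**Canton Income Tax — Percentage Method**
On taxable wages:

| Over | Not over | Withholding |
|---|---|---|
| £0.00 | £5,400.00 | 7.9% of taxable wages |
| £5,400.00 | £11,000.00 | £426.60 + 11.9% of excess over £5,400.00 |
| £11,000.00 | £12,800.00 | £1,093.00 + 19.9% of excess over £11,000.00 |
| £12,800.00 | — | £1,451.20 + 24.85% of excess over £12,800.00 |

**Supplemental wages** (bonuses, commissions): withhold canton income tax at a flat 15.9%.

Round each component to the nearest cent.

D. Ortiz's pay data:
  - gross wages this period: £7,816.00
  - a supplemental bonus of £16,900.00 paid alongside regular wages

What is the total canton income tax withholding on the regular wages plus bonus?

£3,401.20

Canton Income Tax: taxable = £7,816.00
  £426.60 + 11.9% × (£7,816.00 − £5,400.00) = £426.60 + 11.9% × £2,416.00 = £714.10
Supplemental (15.9% flat on bonus): 15.9% × £16,900.00 = £2,687.10
Total canton income tax: £714.10 + £2,687.10 = £3,401.20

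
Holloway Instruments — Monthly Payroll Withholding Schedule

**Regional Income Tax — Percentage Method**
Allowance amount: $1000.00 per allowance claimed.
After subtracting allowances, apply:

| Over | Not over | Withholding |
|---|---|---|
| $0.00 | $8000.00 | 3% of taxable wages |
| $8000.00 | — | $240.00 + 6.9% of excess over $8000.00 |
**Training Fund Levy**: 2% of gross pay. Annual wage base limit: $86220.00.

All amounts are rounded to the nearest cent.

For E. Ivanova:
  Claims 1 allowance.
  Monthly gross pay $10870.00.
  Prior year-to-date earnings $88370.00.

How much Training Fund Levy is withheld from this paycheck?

Training Fund Levy: YTD $88370.00 ≥ cap $86220.00 → $0.00

$0.00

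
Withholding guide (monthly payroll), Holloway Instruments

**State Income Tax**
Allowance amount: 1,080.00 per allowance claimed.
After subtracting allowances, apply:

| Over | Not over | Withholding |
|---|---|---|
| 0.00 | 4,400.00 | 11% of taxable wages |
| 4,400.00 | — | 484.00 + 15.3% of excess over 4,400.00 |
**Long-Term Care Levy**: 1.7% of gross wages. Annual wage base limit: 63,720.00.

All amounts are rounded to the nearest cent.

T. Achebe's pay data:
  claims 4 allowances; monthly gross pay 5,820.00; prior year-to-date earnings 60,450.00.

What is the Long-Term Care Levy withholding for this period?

Long-Term Care Levy: cap 63,720.00 − YTD 60,450.00 = 3,270.00 subject; 1.7% × 3,270.00 = 55.59

55.59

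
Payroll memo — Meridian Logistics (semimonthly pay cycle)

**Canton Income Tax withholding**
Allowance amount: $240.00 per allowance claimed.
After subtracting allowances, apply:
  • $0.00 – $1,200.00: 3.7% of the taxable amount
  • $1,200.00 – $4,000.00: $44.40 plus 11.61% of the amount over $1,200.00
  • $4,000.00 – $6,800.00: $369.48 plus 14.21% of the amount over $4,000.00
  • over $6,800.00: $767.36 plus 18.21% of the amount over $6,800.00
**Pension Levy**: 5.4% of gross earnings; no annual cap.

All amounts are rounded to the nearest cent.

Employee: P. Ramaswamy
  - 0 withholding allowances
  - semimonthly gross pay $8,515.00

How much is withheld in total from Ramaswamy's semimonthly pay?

$1,539.47

Canton Income Tax: taxable = $8,515.00
  $767.36 + 18.21% × ($8,515.00 − $6,800.00) = $767.36 + 18.21% × $1,715.00 = $1,079.66
Pension Levy: 5.4% × $8,515.00 = $459.81
Total: $1,079.66 + $459.81 = $1,539.47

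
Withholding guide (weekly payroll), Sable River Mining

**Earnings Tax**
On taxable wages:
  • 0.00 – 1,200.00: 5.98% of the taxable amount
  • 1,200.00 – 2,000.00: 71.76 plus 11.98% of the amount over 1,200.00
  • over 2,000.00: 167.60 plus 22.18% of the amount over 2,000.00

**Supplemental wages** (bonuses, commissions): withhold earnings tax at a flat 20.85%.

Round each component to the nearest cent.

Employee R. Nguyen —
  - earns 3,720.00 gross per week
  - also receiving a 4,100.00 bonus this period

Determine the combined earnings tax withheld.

1,403.95

Earnings Tax: taxable = 3,720.00
  167.60 + 22.18% × (3,720.00 − 2,000.00) = 167.60 + 22.18% × 1,720.00 = 549.10
Supplemental (20.85% flat on bonus): 20.85% × 4,100.00 = 854.85
Total earnings tax: 549.10 + 854.85 = 1,403.95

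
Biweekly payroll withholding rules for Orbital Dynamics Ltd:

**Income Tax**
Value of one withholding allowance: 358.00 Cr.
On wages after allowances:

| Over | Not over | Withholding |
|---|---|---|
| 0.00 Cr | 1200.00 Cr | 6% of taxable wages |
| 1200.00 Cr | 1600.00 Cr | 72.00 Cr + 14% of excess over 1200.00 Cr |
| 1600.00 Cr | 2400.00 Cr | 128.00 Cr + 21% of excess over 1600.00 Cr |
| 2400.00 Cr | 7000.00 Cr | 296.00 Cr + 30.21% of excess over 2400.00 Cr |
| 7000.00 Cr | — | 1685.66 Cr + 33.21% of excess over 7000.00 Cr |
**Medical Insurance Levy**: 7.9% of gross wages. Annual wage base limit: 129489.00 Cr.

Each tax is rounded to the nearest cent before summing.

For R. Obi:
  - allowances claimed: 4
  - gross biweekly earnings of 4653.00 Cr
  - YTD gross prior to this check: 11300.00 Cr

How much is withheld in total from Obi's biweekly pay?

Income Tax: taxable = 4653.00 Cr − 4×358.00 Cr = 3221.00 Cr
  296.00 Cr + 30.21% × (3221.00 Cr − 2400.00 Cr) = 296.00 Cr + 30.21% × 821.00 Cr = 544.02 Cr
Medical Insurance Levy: 7.9% × 4653.00 Cr = 367.59 Cr
Total: 544.02 Cr + 367.59 Cr = 911.61 Cr

911.61 Cr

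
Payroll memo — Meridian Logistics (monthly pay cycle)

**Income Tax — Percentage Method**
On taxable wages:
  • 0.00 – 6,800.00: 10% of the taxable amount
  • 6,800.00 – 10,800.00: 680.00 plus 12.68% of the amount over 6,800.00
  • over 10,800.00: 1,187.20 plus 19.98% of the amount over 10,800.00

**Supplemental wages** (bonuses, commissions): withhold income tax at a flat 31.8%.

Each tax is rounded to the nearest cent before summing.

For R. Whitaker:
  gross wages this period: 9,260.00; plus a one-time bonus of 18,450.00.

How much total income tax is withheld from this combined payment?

6,859.03

Income Tax: taxable = 9,260.00
  680.00 + 12.68% × (9,260.00 − 6,800.00) = 680.00 + 12.68% × 2,460.00 = 991.93
Supplemental (31.8% flat on bonus): 31.8% × 18,450.00 = 5,867.10
Total income tax: 991.93 + 5,867.10 = 6,859.03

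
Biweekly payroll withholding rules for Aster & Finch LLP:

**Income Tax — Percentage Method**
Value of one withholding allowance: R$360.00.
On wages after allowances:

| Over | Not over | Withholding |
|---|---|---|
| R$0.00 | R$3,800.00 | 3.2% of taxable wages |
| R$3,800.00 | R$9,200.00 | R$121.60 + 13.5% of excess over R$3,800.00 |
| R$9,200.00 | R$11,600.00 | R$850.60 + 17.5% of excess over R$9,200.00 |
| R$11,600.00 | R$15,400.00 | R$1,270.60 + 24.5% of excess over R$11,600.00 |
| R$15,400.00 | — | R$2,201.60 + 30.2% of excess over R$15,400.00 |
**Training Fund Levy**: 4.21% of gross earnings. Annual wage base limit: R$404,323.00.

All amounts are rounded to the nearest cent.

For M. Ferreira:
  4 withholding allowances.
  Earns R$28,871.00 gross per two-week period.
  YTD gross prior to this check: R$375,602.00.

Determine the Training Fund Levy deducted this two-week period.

Training Fund Levy: cap R$404,323.00 − YTD R$375,602.00 = R$28,721.00 subject; 4.21% × R$28,721.00 = R$1,209.15

R$1,209.15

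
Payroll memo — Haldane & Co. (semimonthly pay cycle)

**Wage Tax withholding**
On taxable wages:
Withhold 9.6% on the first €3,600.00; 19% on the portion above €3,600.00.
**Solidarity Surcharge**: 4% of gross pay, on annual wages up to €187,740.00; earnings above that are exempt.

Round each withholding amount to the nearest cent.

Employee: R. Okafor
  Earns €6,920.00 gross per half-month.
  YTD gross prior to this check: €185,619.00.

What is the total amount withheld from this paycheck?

€1,061.24

Wage Tax: taxable = €6,920.00
  €345.60 + 19% × (€6,920.00 − €3,600.00) = €345.60 + 19% × €3,320.00 = €976.40
Solidarity Surcharge: cap €187,740.00 − YTD €185,619.00 = €2,121.00 subject; 4% × €2,121.00 = €84.84
Total: €976.40 + €84.84 = €1,061.24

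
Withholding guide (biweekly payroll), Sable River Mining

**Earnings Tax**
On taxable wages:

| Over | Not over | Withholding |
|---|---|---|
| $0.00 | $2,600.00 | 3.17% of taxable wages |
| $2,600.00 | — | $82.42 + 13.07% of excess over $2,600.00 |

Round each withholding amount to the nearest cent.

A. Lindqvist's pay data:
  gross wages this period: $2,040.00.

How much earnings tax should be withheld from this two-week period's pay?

$64.67

Earnings Tax: taxable = $2,040.00
  3.17% × $2,040.00 = $64.67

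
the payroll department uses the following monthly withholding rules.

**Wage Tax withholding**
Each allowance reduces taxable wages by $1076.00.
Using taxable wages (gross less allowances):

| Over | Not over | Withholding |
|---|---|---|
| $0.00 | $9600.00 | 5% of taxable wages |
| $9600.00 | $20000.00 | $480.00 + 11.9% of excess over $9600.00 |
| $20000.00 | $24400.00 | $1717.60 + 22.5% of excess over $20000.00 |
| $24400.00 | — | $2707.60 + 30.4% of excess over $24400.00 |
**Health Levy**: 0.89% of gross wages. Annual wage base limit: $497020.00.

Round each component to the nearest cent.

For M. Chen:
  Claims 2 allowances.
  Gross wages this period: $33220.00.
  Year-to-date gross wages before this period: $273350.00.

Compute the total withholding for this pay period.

$5030.33

Wage Tax: taxable = $33220.00 − 2×$1076.00 = $31068.00
  $2707.60 + 30.4% × ($31068.00 − $24400.00) = $2707.60 + 30.4% × $6668.00 = $4734.67
Health Levy: 0.89% × $33220.00 = $295.66
Total: $4734.67 + $295.66 = $5030.33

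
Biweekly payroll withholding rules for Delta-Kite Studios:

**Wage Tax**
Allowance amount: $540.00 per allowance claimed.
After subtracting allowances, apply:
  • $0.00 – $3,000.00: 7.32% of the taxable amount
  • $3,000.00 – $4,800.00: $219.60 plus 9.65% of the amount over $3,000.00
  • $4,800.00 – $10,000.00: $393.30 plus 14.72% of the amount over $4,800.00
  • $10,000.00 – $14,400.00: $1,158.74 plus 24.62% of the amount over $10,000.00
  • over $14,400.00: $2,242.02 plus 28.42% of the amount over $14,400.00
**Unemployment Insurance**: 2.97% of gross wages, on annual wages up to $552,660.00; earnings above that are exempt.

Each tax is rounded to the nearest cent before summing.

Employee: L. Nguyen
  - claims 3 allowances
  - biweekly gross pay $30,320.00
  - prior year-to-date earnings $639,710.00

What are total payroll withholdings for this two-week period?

$6,306.08

Wage Tax: taxable = $30,320.00 − 3×$540.00 = $28,700.00
  $2,242.02 + 28.42% × ($28,700.00 − $14,400.00) = $2,242.02 + 28.42% × $14,300.00 = $6,306.08
Unemployment Insurance: YTD $639,710.00 ≥ cap $552,660.00 → $0.00
Total: $6,306.08 + $0.00 = $6,306.08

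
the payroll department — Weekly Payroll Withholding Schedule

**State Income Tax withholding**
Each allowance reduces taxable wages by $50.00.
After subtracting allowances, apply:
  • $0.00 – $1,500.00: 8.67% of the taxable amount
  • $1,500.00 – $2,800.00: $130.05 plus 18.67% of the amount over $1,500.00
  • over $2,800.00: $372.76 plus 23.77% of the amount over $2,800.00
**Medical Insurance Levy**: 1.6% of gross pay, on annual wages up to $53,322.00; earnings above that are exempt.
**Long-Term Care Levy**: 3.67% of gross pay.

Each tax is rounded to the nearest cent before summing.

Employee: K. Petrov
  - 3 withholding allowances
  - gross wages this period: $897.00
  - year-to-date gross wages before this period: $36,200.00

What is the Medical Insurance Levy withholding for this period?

Medical Insurance Levy: 1.6% × $897.00 = $14.35

$14.35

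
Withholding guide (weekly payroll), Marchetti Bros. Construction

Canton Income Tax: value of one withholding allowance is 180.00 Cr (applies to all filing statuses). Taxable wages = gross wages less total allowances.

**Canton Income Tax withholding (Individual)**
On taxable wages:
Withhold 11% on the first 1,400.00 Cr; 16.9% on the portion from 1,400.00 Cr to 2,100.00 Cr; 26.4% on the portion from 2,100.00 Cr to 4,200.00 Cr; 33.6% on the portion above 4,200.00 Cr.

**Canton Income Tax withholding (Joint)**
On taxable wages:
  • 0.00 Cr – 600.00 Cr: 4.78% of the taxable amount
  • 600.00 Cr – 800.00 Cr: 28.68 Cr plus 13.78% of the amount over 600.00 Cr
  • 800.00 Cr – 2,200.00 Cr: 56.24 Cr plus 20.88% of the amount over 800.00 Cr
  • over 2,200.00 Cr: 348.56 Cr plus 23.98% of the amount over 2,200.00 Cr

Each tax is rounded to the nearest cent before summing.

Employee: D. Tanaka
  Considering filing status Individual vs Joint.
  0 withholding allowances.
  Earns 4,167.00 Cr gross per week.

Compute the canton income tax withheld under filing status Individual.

Canton Income Tax (Individual): taxable = 4,167.00 Cr
  272.30 Cr + 26.4% × (4,167.00 Cr − 2,100.00 Cr) = 272.30 Cr + 26.4% × 2,067.00 Cr = 817.99 Cr

817.99 Cr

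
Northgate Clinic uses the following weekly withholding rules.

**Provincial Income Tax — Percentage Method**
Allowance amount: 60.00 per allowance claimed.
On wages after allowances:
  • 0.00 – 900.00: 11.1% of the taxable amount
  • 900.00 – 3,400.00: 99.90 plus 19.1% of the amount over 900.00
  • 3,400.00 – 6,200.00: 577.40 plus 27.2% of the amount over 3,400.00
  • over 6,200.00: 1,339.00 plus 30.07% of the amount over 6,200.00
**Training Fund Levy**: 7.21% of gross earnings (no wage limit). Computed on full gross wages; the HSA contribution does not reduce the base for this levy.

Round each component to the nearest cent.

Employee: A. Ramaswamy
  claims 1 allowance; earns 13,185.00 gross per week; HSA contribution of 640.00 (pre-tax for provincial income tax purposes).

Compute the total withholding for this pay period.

Provincial Income Tax: taxable = 13,185.00 − 640.00 − 1×60.00 = 12,485.00
  1,339.00 + 30.07% × (12,485.00 − 6,200.00) = 1,339.00 + 30.07% × 6,285.00 = 3,228.90
Training Fund Levy: 7.21% × 13,185.00 = 950.64
Total: 3,228.90 + 950.64 = 4,179.54

4,179.54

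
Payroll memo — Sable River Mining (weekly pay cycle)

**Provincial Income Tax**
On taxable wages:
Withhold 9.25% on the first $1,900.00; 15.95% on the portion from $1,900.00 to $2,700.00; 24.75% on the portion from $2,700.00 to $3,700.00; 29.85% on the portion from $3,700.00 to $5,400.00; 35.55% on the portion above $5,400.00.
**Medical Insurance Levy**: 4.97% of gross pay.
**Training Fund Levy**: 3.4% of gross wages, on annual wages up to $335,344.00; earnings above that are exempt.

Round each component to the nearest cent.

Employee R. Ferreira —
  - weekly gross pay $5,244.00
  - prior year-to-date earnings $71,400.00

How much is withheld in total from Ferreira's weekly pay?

$1,450.66

Provincial Income Tax: taxable = $5,244.00
  $550.85 + 29.85% × ($5,244.00 − $3,700.00) = $550.85 + 29.85% × $1,544.00 = $1,011.73
Medical Insurance Levy: 4.97% × $5,244.00 = $260.63
Training Fund Levy: 3.4% × $5,244.00 = $178.30
Total: $1,011.73 + $260.63 + $178.30 = $1,450.66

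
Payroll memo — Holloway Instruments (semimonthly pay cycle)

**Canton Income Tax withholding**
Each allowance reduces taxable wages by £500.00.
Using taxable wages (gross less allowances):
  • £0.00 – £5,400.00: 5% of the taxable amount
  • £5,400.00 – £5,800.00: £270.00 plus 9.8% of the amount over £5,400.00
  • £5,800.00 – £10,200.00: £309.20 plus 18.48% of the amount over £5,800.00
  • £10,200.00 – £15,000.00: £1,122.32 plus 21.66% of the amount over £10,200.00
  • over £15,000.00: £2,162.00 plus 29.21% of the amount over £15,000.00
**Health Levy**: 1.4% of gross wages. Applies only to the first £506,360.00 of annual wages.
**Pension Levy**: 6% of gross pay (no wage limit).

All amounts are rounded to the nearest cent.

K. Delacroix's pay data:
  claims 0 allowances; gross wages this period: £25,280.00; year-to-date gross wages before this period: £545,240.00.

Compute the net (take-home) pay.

Canton Income Tax: taxable = £25,280.00
  £2,162.00 + 29.21% × (£25,280.00 − £15,000.00) = £2,162.00 + 29.21% × £10,280.00 = £5,164.79
Health Levy: YTD £545,240.00 ≥ cap £506,360.00 → £0.00
Pension Levy: 6% × £25,280.00 = £1,516.80
Total withheld: £5,164.79 + £0.00 + £1,516.80 = £6,681.59
Net pay: £25,280.00 − £6,681.59 = £18,598.41

£18,598.41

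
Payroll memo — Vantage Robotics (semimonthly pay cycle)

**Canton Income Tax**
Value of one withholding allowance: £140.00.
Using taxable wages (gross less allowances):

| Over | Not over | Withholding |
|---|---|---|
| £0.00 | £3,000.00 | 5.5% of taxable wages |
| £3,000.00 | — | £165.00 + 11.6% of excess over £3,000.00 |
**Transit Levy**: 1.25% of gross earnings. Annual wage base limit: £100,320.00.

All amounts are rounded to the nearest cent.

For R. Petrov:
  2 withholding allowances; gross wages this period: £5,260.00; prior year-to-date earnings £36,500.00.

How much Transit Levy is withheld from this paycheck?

£65.75

Transit Levy: 1.25% × £5,260.00 = £65.75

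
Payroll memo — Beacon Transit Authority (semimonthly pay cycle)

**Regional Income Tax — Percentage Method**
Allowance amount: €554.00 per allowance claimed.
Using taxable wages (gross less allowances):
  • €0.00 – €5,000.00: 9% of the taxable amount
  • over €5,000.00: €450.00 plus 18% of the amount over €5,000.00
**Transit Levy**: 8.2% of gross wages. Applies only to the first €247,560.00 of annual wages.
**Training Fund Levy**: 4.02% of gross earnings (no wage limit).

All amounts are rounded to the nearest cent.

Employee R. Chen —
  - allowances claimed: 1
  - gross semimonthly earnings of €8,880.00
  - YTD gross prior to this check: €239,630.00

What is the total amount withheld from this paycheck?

Regional Income Tax: taxable = €8,880.00 − 1×€554.00 = €8,326.00
  €450.00 + 18% × (€8,326.00 − €5,000.00) = €450.00 + 18% × €3,326.00 = €1,048.68
Transit Levy: cap €247,560.00 − YTD €239,630.00 = €7,930.00 subject; 8.2% × €7,930.00 = €650.26
Training Fund Levy: 4.02% × €8,880.00 = €356.98
Total: €1,048.68 + €650.26 + €356.98 = €2,055.92

€2,055.92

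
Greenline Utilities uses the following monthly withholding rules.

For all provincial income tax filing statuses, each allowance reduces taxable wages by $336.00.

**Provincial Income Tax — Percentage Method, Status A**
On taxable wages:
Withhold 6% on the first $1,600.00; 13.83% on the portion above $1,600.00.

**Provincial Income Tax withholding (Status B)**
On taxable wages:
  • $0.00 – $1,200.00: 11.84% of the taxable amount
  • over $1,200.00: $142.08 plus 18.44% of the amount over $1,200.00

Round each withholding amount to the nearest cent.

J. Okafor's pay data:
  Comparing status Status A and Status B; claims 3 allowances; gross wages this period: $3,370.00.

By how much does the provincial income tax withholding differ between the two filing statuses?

$154.97

Provincial Income Tax (Status A): taxable = $3,370.00 − 3×$336.00 = $2,362.00
  $96.00 + 13.83% × ($2,362.00 − $1,600.00) = $96.00 + 13.83% × $762.00 = $201.38
Provincial Income Tax (Status B): taxable = $3,370.00 − 3×$336.00 = $2,362.00
  $142.08 + 18.44% × ($2,362.00 − $1,200.00) = $142.08 + 18.44% × $1,162.00 = $356.35
Difference: |$201.38 − $356.35| = $154.97 (higher under Status B)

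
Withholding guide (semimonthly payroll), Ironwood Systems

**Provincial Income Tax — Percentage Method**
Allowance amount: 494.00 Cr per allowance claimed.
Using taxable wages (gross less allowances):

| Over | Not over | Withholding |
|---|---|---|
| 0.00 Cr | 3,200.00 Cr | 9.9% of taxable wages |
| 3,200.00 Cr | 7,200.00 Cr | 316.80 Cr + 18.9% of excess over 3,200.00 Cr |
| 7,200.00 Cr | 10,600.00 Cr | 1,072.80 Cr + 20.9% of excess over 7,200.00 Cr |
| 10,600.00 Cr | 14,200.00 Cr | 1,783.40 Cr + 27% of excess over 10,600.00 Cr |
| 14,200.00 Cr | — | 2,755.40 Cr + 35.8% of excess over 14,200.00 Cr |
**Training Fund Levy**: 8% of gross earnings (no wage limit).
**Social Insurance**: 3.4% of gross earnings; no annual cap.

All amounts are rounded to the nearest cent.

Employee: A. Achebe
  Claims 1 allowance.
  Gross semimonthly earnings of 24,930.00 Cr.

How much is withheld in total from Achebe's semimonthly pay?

9,261.91 Cr

Provincial Income Tax: taxable = 24,930.00 Cr − 1×494.00 Cr = 24,436.00 Cr
  2,755.40 Cr + 35.8% × (24,436.00 Cr − 14,200.00 Cr) = 2,755.40 Cr + 35.8% × 10,236.00 Cr = 6,419.89 Cr
Training Fund Levy: 8% × 24,930.00 Cr = 1,994.40 Cr
Social Insurance: 3.4% × 24,930.00 Cr = 847.62 Cr
Total: 6,419.89 Cr + 1,994.40 Cr + 847.62 Cr = 9,261.91 Cr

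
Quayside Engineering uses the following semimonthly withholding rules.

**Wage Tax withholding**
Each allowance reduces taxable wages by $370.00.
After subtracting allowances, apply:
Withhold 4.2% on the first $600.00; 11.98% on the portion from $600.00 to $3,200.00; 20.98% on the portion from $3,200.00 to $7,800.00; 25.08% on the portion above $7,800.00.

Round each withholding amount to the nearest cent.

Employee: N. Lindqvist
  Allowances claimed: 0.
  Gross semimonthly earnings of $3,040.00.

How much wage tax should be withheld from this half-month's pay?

$317.51

Wage Tax: taxable = $3,040.00
  $25.20 + 11.98% × ($3,040.00 − $600.00) = $25.20 + 11.98% × $2,440.00 = $317.51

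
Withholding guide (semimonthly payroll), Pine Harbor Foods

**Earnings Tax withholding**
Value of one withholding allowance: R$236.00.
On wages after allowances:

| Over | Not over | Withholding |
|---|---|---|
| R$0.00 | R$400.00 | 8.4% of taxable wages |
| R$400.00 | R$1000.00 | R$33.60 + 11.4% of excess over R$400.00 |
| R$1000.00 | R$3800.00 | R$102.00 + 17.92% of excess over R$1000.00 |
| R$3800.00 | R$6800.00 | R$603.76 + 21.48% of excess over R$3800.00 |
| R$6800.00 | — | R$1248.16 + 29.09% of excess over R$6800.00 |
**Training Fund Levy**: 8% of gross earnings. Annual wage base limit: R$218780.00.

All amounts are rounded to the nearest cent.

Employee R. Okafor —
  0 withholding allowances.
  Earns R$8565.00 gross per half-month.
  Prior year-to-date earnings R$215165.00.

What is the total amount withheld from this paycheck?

R$2050.80

Earnings Tax: taxable = R$8565.00
  R$1248.16 + 29.09% × (R$8565.00 − R$6800.00) = R$1248.16 + 29.09% × R$1765.00 = R$1761.60
Training Fund Levy: cap R$218780.00 − YTD R$215165.00 = R$3615.00 subject; 8% × R$3615.00 = R$289.20
Total: R$1761.60 + R$289.20 = R$2050.80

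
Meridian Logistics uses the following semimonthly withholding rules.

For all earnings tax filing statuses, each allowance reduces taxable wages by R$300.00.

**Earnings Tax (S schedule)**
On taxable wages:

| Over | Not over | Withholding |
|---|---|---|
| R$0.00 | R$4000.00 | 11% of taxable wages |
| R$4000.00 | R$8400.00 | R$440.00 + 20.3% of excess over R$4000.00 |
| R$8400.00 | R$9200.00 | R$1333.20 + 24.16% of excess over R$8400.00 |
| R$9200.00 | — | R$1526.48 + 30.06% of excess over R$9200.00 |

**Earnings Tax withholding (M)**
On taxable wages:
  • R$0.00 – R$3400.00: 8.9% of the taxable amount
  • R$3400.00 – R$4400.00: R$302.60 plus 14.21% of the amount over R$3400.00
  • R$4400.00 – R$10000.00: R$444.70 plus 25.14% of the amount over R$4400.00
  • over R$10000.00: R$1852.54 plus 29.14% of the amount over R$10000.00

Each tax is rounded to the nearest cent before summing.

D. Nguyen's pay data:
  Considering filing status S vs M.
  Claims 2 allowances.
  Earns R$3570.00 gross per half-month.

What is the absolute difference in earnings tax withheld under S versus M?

R$62.37

Earnings Tax (S): taxable = R$3570.00 − 2×R$300.00 = R$2970.00
  11% × R$2970.00 = R$326.70
Earnings Tax (M): taxable = R$3570.00 − 2×R$300.00 = R$2970.00
  8.9% × R$2970.00 = R$264.33
Difference: |R$326.70 − R$264.33| = R$62.37 (higher under S)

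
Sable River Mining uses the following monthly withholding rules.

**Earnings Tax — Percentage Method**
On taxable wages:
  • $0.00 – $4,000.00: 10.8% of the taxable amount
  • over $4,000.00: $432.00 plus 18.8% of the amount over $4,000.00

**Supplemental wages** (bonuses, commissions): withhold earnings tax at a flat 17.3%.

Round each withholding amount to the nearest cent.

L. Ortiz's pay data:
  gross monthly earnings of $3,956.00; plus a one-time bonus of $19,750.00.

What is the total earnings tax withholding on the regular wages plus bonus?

$3,844.00

Earnings Tax: taxable = $3,956.00
  10.8% × $3,956.00 = $427.25
Supplemental (17.3% flat on bonus): 17.3% × $19,750.00 = $3,416.75
Total earnings tax: $427.25 + $3,416.75 = $3,844.00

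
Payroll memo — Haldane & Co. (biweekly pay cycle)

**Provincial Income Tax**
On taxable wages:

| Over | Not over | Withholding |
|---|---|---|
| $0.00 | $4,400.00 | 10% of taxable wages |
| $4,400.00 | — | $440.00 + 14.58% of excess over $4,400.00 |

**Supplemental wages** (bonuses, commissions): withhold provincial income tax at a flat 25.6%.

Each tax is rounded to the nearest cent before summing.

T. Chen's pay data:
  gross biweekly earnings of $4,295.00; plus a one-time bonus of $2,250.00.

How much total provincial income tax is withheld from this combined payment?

$1,005.50

Provincial Income Tax: taxable = $4,295.00
  10% × $4,295.00 = $429.50
Supplemental (25.6% flat on bonus): 25.6% × $2,250.00 = $576.00
Total provincial income tax: $429.50 + $576.00 = $1,005.50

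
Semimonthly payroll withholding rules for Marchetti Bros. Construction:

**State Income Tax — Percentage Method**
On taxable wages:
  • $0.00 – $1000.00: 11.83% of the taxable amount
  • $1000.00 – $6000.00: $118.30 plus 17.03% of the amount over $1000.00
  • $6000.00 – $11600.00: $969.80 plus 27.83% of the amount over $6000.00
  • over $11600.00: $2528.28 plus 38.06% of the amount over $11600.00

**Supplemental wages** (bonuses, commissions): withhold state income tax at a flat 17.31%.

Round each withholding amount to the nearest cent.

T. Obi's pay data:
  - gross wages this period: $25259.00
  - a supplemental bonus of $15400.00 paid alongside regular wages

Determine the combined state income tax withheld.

$10392.64

State Income Tax: taxable = $25259.00
  $2528.28 + 38.06% × ($25259.00 − $11600.00) = $2528.28 + 38.06% × $13659.00 = $7726.90
Supplemental (17.31% flat on bonus): 17.31% × $15400.00 = $2665.74
Total state income tax: $7726.90 + $2665.74 = $10392.64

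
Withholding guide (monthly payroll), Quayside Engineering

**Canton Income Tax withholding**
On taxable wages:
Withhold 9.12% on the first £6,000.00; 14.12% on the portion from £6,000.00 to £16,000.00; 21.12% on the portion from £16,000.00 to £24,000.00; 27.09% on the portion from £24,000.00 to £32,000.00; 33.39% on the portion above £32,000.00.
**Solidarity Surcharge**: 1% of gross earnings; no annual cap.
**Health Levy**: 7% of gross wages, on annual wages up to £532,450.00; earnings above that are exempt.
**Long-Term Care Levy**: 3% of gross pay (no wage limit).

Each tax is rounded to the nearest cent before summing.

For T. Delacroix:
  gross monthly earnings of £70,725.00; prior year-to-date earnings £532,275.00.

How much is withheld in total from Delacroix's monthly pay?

£21,587.53

Canton Income Tax: taxable = £70,725.00
  £5,816.00 + 33.39% × (£70,725.00 − £32,000.00) = £5,816.00 + 33.39% × £38,725.00 = £18,746.28
Solidarity Surcharge: 1% × £70,725.00 = £707.25
Health Levy: cap £532,450.00 − YTD £532,275.00 = £175.00 subject; 7% × £175.00 = £12.25
Long-Term Care Levy: 3% × £70,725.00 = £2,121.75
Total: £18,746.28 + £707.25 + £12.25 + £2,121.75 = £21,587.53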